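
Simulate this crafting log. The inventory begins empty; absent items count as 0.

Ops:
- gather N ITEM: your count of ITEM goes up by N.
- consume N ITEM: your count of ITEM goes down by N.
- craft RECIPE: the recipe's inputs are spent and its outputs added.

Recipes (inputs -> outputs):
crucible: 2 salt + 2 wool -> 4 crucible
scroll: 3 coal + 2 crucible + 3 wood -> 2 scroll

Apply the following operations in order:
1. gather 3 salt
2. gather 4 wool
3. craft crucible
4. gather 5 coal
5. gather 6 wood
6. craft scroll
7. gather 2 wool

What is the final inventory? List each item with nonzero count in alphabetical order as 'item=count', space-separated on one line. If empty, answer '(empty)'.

Answer: coal=2 crucible=2 salt=1 scroll=2 wood=3 wool=4

Derivation:
After 1 (gather 3 salt): salt=3
After 2 (gather 4 wool): salt=3 wool=4
After 3 (craft crucible): crucible=4 salt=1 wool=2
After 4 (gather 5 coal): coal=5 crucible=4 salt=1 wool=2
After 5 (gather 6 wood): coal=5 crucible=4 salt=1 wood=6 wool=2
After 6 (craft scroll): coal=2 crucible=2 salt=1 scroll=2 wood=3 wool=2
After 7 (gather 2 wool): coal=2 crucible=2 salt=1 scroll=2 wood=3 wool=4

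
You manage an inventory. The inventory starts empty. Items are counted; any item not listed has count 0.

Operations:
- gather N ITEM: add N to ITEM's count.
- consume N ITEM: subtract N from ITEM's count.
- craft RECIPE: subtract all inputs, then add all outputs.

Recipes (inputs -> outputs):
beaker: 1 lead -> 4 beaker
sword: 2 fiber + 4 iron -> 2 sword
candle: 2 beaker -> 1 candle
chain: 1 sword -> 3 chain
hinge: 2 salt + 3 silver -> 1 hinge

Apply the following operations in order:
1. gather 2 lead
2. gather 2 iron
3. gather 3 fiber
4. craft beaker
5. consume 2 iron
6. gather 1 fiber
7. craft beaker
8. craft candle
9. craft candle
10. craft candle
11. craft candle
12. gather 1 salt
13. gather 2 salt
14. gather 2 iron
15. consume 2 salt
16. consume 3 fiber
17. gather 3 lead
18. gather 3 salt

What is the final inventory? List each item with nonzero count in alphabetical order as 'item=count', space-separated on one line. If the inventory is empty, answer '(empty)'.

Answer: candle=4 fiber=1 iron=2 lead=3 salt=4

Derivation:
After 1 (gather 2 lead): lead=2
After 2 (gather 2 iron): iron=2 lead=2
After 3 (gather 3 fiber): fiber=3 iron=2 lead=2
After 4 (craft beaker): beaker=4 fiber=3 iron=2 lead=1
After 5 (consume 2 iron): beaker=4 fiber=3 lead=1
After 6 (gather 1 fiber): beaker=4 fiber=4 lead=1
After 7 (craft beaker): beaker=8 fiber=4
After 8 (craft candle): beaker=6 candle=1 fiber=4
After 9 (craft candle): beaker=4 candle=2 fiber=4
After 10 (craft candle): beaker=2 candle=3 fiber=4
After 11 (craft candle): candle=4 fiber=4
After 12 (gather 1 salt): candle=4 fiber=4 salt=1
After 13 (gather 2 salt): candle=4 fiber=4 salt=3
After 14 (gather 2 iron): candle=4 fiber=4 iron=2 salt=3
After 15 (consume 2 salt): candle=4 fiber=4 iron=2 salt=1
After 16 (consume 3 fiber): candle=4 fiber=1 iron=2 salt=1
After 17 (gather 3 lead): candle=4 fiber=1 iron=2 lead=3 salt=1
After 18 (gather 3 salt): candle=4 fiber=1 iron=2 lead=3 salt=4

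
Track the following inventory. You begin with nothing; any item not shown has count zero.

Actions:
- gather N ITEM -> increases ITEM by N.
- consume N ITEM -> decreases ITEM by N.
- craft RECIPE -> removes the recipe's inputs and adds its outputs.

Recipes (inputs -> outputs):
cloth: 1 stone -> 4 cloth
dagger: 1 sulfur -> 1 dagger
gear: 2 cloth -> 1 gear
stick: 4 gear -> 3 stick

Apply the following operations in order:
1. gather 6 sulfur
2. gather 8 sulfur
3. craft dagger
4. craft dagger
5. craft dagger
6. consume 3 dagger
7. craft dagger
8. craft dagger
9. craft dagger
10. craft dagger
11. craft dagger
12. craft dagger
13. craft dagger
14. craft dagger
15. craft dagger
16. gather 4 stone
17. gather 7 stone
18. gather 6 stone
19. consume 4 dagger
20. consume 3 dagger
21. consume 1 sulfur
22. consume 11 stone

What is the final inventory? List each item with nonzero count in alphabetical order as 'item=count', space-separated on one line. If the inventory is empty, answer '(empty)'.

Answer: dagger=2 stone=6 sulfur=1

Derivation:
After 1 (gather 6 sulfur): sulfur=6
After 2 (gather 8 sulfur): sulfur=14
After 3 (craft dagger): dagger=1 sulfur=13
After 4 (craft dagger): dagger=2 sulfur=12
After 5 (craft dagger): dagger=3 sulfur=11
After 6 (consume 3 dagger): sulfur=11
After 7 (craft dagger): dagger=1 sulfur=10
After 8 (craft dagger): dagger=2 sulfur=9
After 9 (craft dagger): dagger=3 sulfur=8
After 10 (craft dagger): dagger=4 sulfur=7
After 11 (craft dagger): dagger=5 sulfur=6
After 12 (craft dagger): dagger=6 sulfur=5
After 13 (craft dagger): dagger=7 sulfur=4
After 14 (craft dagger): dagger=8 sulfur=3
After 15 (craft dagger): dagger=9 sulfur=2
After 16 (gather 4 stone): dagger=9 stone=4 sulfur=2
After 17 (gather 7 stone): dagger=9 stone=11 sulfur=2
After 18 (gather 6 stone): dagger=9 stone=17 sulfur=2
After 19 (consume 4 dagger): dagger=5 stone=17 sulfur=2
After 20 (consume 3 dagger): dagger=2 stone=17 sulfur=2
After 21 (consume 1 sulfur): dagger=2 stone=17 sulfur=1
After 22 (consume 11 stone): dagger=2 stone=6 sulfur=1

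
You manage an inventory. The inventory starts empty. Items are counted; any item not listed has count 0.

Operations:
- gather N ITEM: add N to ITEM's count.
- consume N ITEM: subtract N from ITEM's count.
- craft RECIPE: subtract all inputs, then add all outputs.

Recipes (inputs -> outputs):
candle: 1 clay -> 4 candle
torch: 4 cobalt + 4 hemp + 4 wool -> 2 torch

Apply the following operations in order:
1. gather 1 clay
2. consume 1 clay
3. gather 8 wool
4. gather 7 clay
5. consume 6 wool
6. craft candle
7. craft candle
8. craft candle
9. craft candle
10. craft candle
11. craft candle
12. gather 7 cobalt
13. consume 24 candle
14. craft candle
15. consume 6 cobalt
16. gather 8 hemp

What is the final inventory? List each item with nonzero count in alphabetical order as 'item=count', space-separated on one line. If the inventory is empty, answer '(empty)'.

Answer: candle=4 cobalt=1 hemp=8 wool=2

Derivation:
After 1 (gather 1 clay): clay=1
After 2 (consume 1 clay): (empty)
After 3 (gather 8 wool): wool=8
After 4 (gather 7 clay): clay=7 wool=8
After 5 (consume 6 wool): clay=7 wool=2
After 6 (craft candle): candle=4 clay=6 wool=2
After 7 (craft candle): candle=8 clay=5 wool=2
After 8 (craft candle): candle=12 clay=4 wool=2
After 9 (craft candle): candle=16 clay=3 wool=2
After 10 (craft candle): candle=20 clay=2 wool=2
After 11 (craft candle): candle=24 clay=1 wool=2
After 12 (gather 7 cobalt): candle=24 clay=1 cobalt=7 wool=2
After 13 (consume 24 candle): clay=1 cobalt=7 wool=2
After 14 (craft candle): candle=4 cobalt=7 wool=2
After 15 (consume 6 cobalt): candle=4 cobalt=1 wool=2
After 16 (gather 8 hemp): candle=4 cobalt=1 hemp=8 wool=2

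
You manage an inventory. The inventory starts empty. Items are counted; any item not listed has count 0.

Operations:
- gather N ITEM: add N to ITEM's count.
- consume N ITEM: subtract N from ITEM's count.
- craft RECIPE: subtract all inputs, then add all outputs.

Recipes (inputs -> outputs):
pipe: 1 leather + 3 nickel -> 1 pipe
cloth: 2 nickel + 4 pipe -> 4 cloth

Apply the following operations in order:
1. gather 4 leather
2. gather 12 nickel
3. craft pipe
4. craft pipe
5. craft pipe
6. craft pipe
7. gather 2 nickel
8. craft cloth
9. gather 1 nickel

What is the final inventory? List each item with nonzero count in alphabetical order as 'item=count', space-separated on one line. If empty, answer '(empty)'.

After 1 (gather 4 leather): leather=4
After 2 (gather 12 nickel): leather=4 nickel=12
After 3 (craft pipe): leather=3 nickel=9 pipe=1
After 4 (craft pipe): leather=2 nickel=6 pipe=2
After 5 (craft pipe): leather=1 nickel=3 pipe=3
After 6 (craft pipe): pipe=4
After 7 (gather 2 nickel): nickel=2 pipe=4
After 8 (craft cloth): cloth=4
After 9 (gather 1 nickel): cloth=4 nickel=1

Answer: cloth=4 nickel=1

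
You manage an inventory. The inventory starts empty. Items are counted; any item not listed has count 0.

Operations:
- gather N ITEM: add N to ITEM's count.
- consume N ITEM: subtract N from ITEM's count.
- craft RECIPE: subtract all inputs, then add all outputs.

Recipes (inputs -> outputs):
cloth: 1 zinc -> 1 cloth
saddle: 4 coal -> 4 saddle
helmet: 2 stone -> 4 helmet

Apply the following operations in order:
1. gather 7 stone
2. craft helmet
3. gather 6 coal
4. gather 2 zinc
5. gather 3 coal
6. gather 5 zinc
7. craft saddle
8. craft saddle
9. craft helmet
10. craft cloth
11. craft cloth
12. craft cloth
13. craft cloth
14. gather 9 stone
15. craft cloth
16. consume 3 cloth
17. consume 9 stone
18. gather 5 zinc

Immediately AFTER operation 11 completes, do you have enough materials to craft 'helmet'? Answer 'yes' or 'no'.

After 1 (gather 7 stone): stone=7
After 2 (craft helmet): helmet=4 stone=5
After 3 (gather 6 coal): coal=6 helmet=4 stone=5
After 4 (gather 2 zinc): coal=6 helmet=4 stone=5 zinc=2
After 5 (gather 3 coal): coal=9 helmet=4 stone=5 zinc=2
After 6 (gather 5 zinc): coal=9 helmet=4 stone=5 zinc=7
After 7 (craft saddle): coal=5 helmet=4 saddle=4 stone=5 zinc=7
After 8 (craft saddle): coal=1 helmet=4 saddle=8 stone=5 zinc=7
After 9 (craft helmet): coal=1 helmet=8 saddle=8 stone=3 zinc=7
After 10 (craft cloth): cloth=1 coal=1 helmet=8 saddle=8 stone=3 zinc=6
After 11 (craft cloth): cloth=2 coal=1 helmet=8 saddle=8 stone=3 zinc=5

Answer: yes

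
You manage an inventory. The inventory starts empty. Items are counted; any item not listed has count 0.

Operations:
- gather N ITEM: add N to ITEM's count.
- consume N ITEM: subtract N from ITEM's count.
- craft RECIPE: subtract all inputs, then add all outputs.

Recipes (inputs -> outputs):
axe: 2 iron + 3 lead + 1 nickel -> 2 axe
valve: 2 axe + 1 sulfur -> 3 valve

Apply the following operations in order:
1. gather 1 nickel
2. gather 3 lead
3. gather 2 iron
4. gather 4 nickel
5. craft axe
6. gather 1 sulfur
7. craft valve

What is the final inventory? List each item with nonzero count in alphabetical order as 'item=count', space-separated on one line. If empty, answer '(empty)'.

Answer: nickel=4 valve=3

Derivation:
After 1 (gather 1 nickel): nickel=1
After 2 (gather 3 lead): lead=3 nickel=1
After 3 (gather 2 iron): iron=2 lead=3 nickel=1
After 4 (gather 4 nickel): iron=2 lead=3 nickel=5
After 5 (craft axe): axe=2 nickel=4
After 6 (gather 1 sulfur): axe=2 nickel=4 sulfur=1
After 7 (craft valve): nickel=4 valve=3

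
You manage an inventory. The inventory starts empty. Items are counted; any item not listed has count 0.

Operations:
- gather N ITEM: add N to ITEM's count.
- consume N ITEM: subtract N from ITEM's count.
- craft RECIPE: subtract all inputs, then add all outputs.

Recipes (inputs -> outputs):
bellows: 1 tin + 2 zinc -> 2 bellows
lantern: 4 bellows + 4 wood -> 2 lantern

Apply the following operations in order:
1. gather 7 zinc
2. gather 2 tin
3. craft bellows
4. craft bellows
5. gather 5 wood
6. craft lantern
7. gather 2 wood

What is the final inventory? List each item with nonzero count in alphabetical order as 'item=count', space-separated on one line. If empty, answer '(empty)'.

Answer: lantern=2 wood=3 zinc=3

Derivation:
After 1 (gather 7 zinc): zinc=7
After 2 (gather 2 tin): tin=2 zinc=7
After 3 (craft bellows): bellows=2 tin=1 zinc=5
After 4 (craft bellows): bellows=4 zinc=3
After 5 (gather 5 wood): bellows=4 wood=5 zinc=3
After 6 (craft lantern): lantern=2 wood=1 zinc=3
After 7 (gather 2 wood): lantern=2 wood=3 zinc=3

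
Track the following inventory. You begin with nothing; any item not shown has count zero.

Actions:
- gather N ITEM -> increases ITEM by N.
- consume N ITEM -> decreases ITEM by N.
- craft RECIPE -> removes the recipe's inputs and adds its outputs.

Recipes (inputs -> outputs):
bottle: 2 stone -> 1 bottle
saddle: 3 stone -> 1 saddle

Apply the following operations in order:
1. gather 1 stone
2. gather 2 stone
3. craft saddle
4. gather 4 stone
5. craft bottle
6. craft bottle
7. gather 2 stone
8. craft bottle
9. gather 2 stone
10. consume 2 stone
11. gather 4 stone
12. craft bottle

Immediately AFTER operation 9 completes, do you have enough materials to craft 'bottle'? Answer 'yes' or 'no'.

After 1 (gather 1 stone): stone=1
After 2 (gather 2 stone): stone=3
After 3 (craft saddle): saddle=1
After 4 (gather 4 stone): saddle=1 stone=4
After 5 (craft bottle): bottle=1 saddle=1 stone=2
After 6 (craft bottle): bottle=2 saddle=1
After 7 (gather 2 stone): bottle=2 saddle=1 stone=2
After 8 (craft bottle): bottle=3 saddle=1
After 9 (gather 2 stone): bottle=3 saddle=1 stone=2

Answer: yes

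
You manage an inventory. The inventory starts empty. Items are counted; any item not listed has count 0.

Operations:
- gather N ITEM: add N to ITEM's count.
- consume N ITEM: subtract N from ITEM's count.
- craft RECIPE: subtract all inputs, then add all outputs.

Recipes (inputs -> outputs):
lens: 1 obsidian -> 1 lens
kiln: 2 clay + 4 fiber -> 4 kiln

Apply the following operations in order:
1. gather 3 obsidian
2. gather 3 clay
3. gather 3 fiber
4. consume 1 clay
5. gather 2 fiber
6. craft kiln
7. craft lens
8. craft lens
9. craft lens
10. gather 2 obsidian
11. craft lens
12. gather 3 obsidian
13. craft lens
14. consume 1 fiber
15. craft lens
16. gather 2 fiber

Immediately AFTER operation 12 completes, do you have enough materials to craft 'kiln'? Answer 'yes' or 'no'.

After 1 (gather 3 obsidian): obsidian=3
After 2 (gather 3 clay): clay=3 obsidian=3
After 3 (gather 3 fiber): clay=3 fiber=3 obsidian=3
After 4 (consume 1 clay): clay=2 fiber=3 obsidian=3
After 5 (gather 2 fiber): clay=2 fiber=5 obsidian=3
After 6 (craft kiln): fiber=1 kiln=4 obsidian=3
After 7 (craft lens): fiber=1 kiln=4 lens=1 obsidian=2
After 8 (craft lens): fiber=1 kiln=4 lens=2 obsidian=1
After 9 (craft lens): fiber=1 kiln=4 lens=3
After 10 (gather 2 obsidian): fiber=1 kiln=4 lens=3 obsidian=2
After 11 (craft lens): fiber=1 kiln=4 lens=4 obsidian=1
After 12 (gather 3 obsidian): fiber=1 kiln=4 lens=4 obsidian=4

Answer: no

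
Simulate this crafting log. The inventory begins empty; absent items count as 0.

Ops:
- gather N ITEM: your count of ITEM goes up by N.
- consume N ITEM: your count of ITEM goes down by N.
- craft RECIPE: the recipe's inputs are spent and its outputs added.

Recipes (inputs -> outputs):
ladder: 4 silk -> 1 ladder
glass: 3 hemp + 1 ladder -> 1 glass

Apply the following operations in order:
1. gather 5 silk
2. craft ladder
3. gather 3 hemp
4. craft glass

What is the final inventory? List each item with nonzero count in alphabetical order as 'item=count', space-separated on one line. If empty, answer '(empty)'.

Answer: glass=1 silk=1

Derivation:
After 1 (gather 5 silk): silk=5
After 2 (craft ladder): ladder=1 silk=1
After 3 (gather 3 hemp): hemp=3 ladder=1 silk=1
After 4 (craft glass): glass=1 silk=1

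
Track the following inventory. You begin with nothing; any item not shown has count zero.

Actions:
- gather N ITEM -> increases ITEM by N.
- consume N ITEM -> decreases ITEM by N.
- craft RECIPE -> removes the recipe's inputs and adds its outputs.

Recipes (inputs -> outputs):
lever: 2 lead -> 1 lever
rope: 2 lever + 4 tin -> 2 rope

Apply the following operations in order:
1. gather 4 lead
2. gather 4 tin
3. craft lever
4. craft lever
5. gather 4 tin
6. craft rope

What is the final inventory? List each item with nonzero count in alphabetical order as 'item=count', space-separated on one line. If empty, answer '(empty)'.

After 1 (gather 4 lead): lead=4
After 2 (gather 4 tin): lead=4 tin=4
After 3 (craft lever): lead=2 lever=1 tin=4
After 4 (craft lever): lever=2 tin=4
After 5 (gather 4 tin): lever=2 tin=8
After 6 (craft rope): rope=2 tin=4

Answer: rope=2 tin=4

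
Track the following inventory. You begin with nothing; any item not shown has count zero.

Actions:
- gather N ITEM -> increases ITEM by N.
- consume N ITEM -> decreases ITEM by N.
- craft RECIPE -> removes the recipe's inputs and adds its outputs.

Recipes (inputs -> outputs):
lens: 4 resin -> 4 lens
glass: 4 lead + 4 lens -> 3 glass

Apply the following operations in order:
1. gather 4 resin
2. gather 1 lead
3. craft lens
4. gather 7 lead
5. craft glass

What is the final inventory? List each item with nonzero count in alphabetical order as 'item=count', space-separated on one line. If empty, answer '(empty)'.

Answer: glass=3 lead=4

Derivation:
After 1 (gather 4 resin): resin=4
After 2 (gather 1 lead): lead=1 resin=4
After 3 (craft lens): lead=1 lens=4
After 4 (gather 7 lead): lead=8 lens=4
After 5 (craft glass): glass=3 lead=4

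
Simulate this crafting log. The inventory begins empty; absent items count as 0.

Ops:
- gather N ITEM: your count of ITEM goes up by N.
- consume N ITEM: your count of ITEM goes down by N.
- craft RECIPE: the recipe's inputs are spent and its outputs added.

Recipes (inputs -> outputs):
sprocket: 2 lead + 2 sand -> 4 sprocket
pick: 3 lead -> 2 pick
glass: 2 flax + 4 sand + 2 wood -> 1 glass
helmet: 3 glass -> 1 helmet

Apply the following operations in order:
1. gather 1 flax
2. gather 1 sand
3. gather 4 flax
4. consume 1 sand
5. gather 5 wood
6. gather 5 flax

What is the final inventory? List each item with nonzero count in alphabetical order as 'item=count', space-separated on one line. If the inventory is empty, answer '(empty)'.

After 1 (gather 1 flax): flax=1
After 2 (gather 1 sand): flax=1 sand=1
After 3 (gather 4 flax): flax=5 sand=1
After 4 (consume 1 sand): flax=5
After 5 (gather 5 wood): flax=5 wood=5
After 6 (gather 5 flax): flax=10 wood=5

Answer: flax=10 wood=5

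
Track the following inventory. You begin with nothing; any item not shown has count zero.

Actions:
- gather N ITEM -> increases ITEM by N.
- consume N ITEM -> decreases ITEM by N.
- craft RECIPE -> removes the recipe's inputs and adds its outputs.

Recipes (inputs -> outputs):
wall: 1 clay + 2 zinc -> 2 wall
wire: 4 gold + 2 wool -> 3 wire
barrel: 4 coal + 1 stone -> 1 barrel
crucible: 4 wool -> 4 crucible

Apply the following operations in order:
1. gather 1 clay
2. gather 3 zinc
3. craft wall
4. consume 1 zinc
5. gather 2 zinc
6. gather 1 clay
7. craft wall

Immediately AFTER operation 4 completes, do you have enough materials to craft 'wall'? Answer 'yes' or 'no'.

Answer: no

Derivation:
After 1 (gather 1 clay): clay=1
After 2 (gather 3 zinc): clay=1 zinc=3
After 3 (craft wall): wall=2 zinc=1
After 4 (consume 1 zinc): wall=2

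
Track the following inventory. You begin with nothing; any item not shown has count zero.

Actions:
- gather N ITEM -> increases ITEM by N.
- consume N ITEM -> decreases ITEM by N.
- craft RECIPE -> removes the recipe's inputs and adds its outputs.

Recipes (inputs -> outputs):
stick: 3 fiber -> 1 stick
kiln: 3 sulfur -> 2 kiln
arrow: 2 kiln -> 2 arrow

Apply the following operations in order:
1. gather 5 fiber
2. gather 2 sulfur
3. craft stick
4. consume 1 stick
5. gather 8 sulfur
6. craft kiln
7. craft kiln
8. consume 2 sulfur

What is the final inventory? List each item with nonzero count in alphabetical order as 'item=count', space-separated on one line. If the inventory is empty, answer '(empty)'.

After 1 (gather 5 fiber): fiber=5
After 2 (gather 2 sulfur): fiber=5 sulfur=2
After 3 (craft stick): fiber=2 stick=1 sulfur=2
After 4 (consume 1 stick): fiber=2 sulfur=2
After 5 (gather 8 sulfur): fiber=2 sulfur=10
After 6 (craft kiln): fiber=2 kiln=2 sulfur=7
After 7 (craft kiln): fiber=2 kiln=4 sulfur=4
After 8 (consume 2 sulfur): fiber=2 kiln=4 sulfur=2

Answer: fiber=2 kiln=4 sulfur=2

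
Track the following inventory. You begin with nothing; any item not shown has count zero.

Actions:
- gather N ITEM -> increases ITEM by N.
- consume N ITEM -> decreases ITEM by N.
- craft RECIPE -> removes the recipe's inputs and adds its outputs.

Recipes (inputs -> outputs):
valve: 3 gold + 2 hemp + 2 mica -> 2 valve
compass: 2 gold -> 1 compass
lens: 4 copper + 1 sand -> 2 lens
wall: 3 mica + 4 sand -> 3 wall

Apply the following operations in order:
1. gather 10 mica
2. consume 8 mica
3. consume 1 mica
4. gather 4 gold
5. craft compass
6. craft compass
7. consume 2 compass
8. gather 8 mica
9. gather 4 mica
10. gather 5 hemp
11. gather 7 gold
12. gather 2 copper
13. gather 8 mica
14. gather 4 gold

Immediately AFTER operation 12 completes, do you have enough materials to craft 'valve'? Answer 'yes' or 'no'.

Answer: yes

Derivation:
After 1 (gather 10 mica): mica=10
After 2 (consume 8 mica): mica=2
After 3 (consume 1 mica): mica=1
After 4 (gather 4 gold): gold=4 mica=1
After 5 (craft compass): compass=1 gold=2 mica=1
After 6 (craft compass): compass=2 mica=1
After 7 (consume 2 compass): mica=1
After 8 (gather 8 mica): mica=9
After 9 (gather 4 mica): mica=13
After 10 (gather 5 hemp): hemp=5 mica=13
After 11 (gather 7 gold): gold=7 hemp=5 mica=13
After 12 (gather 2 copper): copper=2 gold=7 hemp=5 mica=13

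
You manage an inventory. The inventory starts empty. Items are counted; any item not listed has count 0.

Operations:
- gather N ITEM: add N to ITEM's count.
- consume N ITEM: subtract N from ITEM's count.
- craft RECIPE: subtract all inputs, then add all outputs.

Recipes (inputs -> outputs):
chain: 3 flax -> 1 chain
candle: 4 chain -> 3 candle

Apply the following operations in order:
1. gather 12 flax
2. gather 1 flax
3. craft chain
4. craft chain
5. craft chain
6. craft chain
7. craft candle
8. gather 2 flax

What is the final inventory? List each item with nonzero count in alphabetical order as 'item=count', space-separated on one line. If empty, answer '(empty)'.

Answer: candle=3 flax=3

Derivation:
After 1 (gather 12 flax): flax=12
After 2 (gather 1 flax): flax=13
After 3 (craft chain): chain=1 flax=10
After 4 (craft chain): chain=2 flax=7
After 5 (craft chain): chain=3 flax=4
After 6 (craft chain): chain=4 flax=1
After 7 (craft candle): candle=3 flax=1
After 8 (gather 2 flax): candle=3 flax=3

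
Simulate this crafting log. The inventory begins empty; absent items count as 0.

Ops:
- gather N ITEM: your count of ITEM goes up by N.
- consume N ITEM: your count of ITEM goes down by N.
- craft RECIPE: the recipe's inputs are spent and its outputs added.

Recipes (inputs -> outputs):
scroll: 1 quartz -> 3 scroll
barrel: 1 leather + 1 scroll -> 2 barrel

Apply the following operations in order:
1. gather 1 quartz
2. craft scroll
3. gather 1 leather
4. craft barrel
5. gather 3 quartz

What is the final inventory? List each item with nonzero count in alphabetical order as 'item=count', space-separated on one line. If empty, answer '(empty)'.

Answer: barrel=2 quartz=3 scroll=2

Derivation:
After 1 (gather 1 quartz): quartz=1
After 2 (craft scroll): scroll=3
After 3 (gather 1 leather): leather=1 scroll=3
After 4 (craft barrel): barrel=2 scroll=2
After 5 (gather 3 quartz): barrel=2 quartz=3 scroll=2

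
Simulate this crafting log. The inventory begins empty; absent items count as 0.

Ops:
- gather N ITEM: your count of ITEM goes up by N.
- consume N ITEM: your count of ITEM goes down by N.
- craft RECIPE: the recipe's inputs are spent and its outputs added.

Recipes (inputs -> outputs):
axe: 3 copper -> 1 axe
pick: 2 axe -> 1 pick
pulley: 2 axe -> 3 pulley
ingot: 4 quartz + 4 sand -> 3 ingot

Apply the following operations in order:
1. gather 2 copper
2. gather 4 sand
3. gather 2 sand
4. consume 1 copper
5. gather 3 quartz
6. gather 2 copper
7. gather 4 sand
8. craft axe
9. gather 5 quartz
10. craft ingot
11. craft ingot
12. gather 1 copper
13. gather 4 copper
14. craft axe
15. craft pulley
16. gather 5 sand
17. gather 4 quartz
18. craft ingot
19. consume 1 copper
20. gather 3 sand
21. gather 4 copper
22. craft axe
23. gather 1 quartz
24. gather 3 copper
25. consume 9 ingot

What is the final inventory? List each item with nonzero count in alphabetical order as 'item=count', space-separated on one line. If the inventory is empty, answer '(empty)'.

After 1 (gather 2 copper): copper=2
After 2 (gather 4 sand): copper=2 sand=4
After 3 (gather 2 sand): copper=2 sand=6
After 4 (consume 1 copper): copper=1 sand=6
After 5 (gather 3 quartz): copper=1 quartz=3 sand=6
After 6 (gather 2 copper): copper=3 quartz=3 sand=6
After 7 (gather 4 sand): copper=3 quartz=3 sand=10
After 8 (craft axe): axe=1 quartz=3 sand=10
After 9 (gather 5 quartz): axe=1 quartz=8 sand=10
After 10 (craft ingot): axe=1 ingot=3 quartz=4 sand=6
After 11 (craft ingot): axe=1 ingot=6 sand=2
After 12 (gather 1 copper): axe=1 copper=1 ingot=6 sand=2
After 13 (gather 4 copper): axe=1 copper=5 ingot=6 sand=2
After 14 (craft axe): axe=2 copper=2 ingot=6 sand=2
After 15 (craft pulley): copper=2 ingot=6 pulley=3 sand=2
After 16 (gather 5 sand): copper=2 ingot=6 pulley=3 sand=7
After 17 (gather 4 quartz): copper=2 ingot=6 pulley=3 quartz=4 sand=7
After 18 (craft ingot): copper=2 ingot=9 pulley=3 sand=3
After 19 (consume 1 copper): copper=1 ingot=9 pulley=3 sand=3
After 20 (gather 3 sand): copper=1 ingot=9 pulley=3 sand=6
After 21 (gather 4 copper): copper=5 ingot=9 pulley=3 sand=6
After 22 (craft axe): axe=1 copper=2 ingot=9 pulley=3 sand=6
After 23 (gather 1 quartz): axe=1 copper=2 ingot=9 pulley=3 quartz=1 sand=6
After 24 (gather 3 copper): axe=1 copper=5 ingot=9 pulley=3 quartz=1 sand=6
After 25 (consume 9 ingot): axe=1 copper=5 pulley=3 quartz=1 sand=6

Answer: axe=1 copper=5 pulley=3 quartz=1 sand=6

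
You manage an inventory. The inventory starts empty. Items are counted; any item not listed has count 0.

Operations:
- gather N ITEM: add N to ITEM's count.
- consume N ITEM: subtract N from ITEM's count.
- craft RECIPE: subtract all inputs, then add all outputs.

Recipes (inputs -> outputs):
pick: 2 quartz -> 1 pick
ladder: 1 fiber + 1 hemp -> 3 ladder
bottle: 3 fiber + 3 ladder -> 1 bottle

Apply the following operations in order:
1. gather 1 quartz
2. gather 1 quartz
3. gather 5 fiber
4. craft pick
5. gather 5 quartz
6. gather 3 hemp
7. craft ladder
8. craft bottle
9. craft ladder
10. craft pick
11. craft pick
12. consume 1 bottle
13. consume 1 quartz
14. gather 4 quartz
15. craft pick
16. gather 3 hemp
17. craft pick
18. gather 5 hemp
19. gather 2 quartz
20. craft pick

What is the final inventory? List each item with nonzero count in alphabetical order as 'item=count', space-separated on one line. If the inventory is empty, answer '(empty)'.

Answer: hemp=9 ladder=3 pick=6

Derivation:
After 1 (gather 1 quartz): quartz=1
After 2 (gather 1 quartz): quartz=2
After 3 (gather 5 fiber): fiber=5 quartz=2
After 4 (craft pick): fiber=5 pick=1
After 5 (gather 5 quartz): fiber=5 pick=1 quartz=5
After 6 (gather 3 hemp): fiber=5 hemp=3 pick=1 quartz=5
After 7 (craft ladder): fiber=4 hemp=2 ladder=3 pick=1 quartz=5
After 8 (craft bottle): bottle=1 fiber=1 hemp=2 pick=1 quartz=5
After 9 (craft ladder): bottle=1 hemp=1 ladder=3 pick=1 quartz=5
After 10 (craft pick): bottle=1 hemp=1 ladder=3 pick=2 quartz=3
After 11 (craft pick): bottle=1 hemp=1 ladder=3 pick=3 quartz=1
After 12 (consume 1 bottle): hemp=1 ladder=3 pick=3 quartz=1
After 13 (consume 1 quartz): hemp=1 ladder=3 pick=3
After 14 (gather 4 quartz): hemp=1 ladder=3 pick=3 quartz=4
After 15 (craft pick): hemp=1 ladder=3 pick=4 quartz=2
After 16 (gather 3 hemp): hemp=4 ladder=3 pick=4 quartz=2
After 17 (craft pick): hemp=4 ladder=3 pick=5
After 18 (gather 5 hemp): hemp=9 ladder=3 pick=5
After 19 (gather 2 quartz): hemp=9 ladder=3 pick=5 quartz=2
After 20 (craft pick): hemp=9 ladder=3 pick=6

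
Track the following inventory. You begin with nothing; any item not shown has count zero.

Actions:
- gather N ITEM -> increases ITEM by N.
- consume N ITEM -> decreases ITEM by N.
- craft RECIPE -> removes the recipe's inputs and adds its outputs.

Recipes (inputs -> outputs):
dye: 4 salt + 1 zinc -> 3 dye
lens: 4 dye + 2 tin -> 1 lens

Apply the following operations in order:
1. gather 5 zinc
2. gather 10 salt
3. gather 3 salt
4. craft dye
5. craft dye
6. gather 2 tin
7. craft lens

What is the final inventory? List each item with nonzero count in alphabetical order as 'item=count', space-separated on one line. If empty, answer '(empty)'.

After 1 (gather 5 zinc): zinc=5
After 2 (gather 10 salt): salt=10 zinc=5
After 3 (gather 3 salt): salt=13 zinc=5
After 4 (craft dye): dye=3 salt=9 zinc=4
After 5 (craft dye): dye=6 salt=5 zinc=3
After 6 (gather 2 tin): dye=6 salt=5 tin=2 zinc=3
After 7 (craft lens): dye=2 lens=1 salt=5 zinc=3

Answer: dye=2 lens=1 salt=5 zinc=3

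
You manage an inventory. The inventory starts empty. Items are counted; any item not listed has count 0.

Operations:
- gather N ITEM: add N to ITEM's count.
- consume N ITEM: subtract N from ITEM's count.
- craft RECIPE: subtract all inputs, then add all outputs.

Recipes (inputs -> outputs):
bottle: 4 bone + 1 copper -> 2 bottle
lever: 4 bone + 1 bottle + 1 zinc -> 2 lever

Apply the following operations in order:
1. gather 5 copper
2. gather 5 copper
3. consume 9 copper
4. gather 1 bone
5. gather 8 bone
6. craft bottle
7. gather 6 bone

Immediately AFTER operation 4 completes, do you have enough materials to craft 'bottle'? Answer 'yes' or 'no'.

Answer: no

Derivation:
After 1 (gather 5 copper): copper=5
After 2 (gather 5 copper): copper=10
After 3 (consume 9 copper): copper=1
After 4 (gather 1 bone): bone=1 copper=1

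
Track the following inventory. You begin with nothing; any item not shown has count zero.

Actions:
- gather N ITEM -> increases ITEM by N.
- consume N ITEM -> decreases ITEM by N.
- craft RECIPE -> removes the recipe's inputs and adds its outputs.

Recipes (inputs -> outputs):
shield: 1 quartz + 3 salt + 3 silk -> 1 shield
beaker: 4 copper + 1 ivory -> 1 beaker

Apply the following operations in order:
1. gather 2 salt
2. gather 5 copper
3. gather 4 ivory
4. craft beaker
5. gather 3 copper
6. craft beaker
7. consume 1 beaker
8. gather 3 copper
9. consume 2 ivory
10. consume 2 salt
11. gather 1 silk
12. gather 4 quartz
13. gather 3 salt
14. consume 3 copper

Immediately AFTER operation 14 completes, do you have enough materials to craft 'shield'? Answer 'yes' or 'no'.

Answer: no

Derivation:
After 1 (gather 2 salt): salt=2
After 2 (gather 5 copper): copper=5 salt=2
After 3 (gather 4 ivory): copper=5 ivory=4 salt=2
After 4 (craft beaker): beaker=1 copper=1 ivory=3 salt=2
After 5 (gather 3 copper): beaker=1 copper=4 ivory=3 salt=2
After 6 (craft beaker): beaker=2 ivory=2 salt=2
After 7 (consume 1 beaker): beaker=1 ivory=2 salt=2
After 8 (gather 3 copper): beaker=1 copper=3 ivory=2 salt=2
After 9 (consume 2 ivory): beaker=1 copper=3 salt=2
After 10 (consume 2 salt): beaker=1 copper=3
After 11 (gather 1 silk): beaker=1 copper=3 silk=1
After 12 (gather 4 quartz): beaker=1 copper=3 quartz=4 silk=1
After 13 (gather 3 salt): beaker=1 copper=3 quartz=4 salt=3 silk=1
After 14 (consume 3 copper): beaker=1 quartz=4 salt=3 silk=1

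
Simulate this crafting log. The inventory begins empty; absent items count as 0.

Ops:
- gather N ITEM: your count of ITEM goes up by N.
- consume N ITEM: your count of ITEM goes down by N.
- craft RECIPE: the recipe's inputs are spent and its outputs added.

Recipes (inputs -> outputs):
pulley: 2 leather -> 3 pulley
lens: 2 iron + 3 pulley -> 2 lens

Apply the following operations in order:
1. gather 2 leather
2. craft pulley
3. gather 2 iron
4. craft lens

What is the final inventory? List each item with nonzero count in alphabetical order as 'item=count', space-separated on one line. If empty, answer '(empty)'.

Answer: lens=2

Derivation:
After 1 (gather 2 leather): leather=2
After 2 (craft pulley): pulley=3
After 3 (gather 2 iron): iron=2 pulley=3
After 4 (craft lens): lens=2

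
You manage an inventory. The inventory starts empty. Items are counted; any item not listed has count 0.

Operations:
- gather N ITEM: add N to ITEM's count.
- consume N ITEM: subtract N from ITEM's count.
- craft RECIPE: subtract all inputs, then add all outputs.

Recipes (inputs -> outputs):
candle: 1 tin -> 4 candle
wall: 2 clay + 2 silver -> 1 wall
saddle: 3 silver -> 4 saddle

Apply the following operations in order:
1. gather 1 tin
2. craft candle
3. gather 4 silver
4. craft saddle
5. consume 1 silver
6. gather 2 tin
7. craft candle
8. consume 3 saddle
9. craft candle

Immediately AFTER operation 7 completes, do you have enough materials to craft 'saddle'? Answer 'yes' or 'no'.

Answer: no

Derivation:
After 1 (gather 1 tin): tin=1
After 2 (craft candle): candle=4
After 3 (gather 4 silver): candle=4 silver=4
After 4 (craft saddle): candle=4 saddle=4 silver=1
After 5 (consume 1 silver): candle=4 saddle=4
After 6 (gather 2 tin): candle=4 saddle=4 tin=2
After 7 (craft candle): candle=8 saddle=4 tin=1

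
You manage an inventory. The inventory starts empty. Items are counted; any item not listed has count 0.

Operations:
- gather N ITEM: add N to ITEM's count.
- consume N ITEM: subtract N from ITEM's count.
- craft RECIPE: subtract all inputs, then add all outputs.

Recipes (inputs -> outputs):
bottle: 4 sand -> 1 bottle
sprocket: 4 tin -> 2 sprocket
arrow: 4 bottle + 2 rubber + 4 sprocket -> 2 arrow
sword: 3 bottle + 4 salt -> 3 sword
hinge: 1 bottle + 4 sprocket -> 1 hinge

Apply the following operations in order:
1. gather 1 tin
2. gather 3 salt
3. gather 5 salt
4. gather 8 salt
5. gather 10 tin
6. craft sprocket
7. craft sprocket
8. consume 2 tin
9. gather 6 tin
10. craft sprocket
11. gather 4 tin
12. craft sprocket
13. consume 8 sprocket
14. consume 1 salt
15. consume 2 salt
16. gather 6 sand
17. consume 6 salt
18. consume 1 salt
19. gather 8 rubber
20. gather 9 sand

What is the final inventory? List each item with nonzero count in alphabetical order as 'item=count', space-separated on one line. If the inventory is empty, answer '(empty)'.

Answer: rubber=8 salt=6 sand=15 tin=3

Derivation:
After 1 (gather 1 tin): tin=1
After 2 (gather 3 salt): salt=3 tin=1
After 3 (gather 5 salt): salt=8 tin=1
After 4 (gather 8 salt): salt=16 tin=1
After 5 (gather 10 tin): salt=16 tin=11
After 6 (craft sprocket): salt=16 sprocket=2 tin=7
After 7 (craft sprocket): salt=16 sprocket=4 tin=3
After 8 (consume 2 tin): salt=16 sprocket=4 tin=1
After 9 (gather 6 tin): salt=16 sprocket=4 tin=7
After 10 (craft sprocket): salt=16 sprocket=6 tin=3
After 11 (gather 4 tin): salt=16 sprocket=6 tin=7
After 12 (craft sprocket): salt=16 sprocket=8 tin=3
After 13 (consume 8 sprocket): salt=16 tin=3
After 14 (consume 1 salt): salt=15 tin=3
After 15 (consume 2 salt): salt=13 tin=3
After 16 (gather 6 sand): salt=13 sand=6 tin=3
After 17 (consume 6 salt): salt=7 sand=6 tin=3
After 18 (consume 1 salt): salt=6 sand=6 tin=3
After 19 (gather 8 rubber): rubber=8 salt=6 sand=6 tin=3
After 20 (gather 9 sand): rubber=8 salt=6 sand=15 tin=3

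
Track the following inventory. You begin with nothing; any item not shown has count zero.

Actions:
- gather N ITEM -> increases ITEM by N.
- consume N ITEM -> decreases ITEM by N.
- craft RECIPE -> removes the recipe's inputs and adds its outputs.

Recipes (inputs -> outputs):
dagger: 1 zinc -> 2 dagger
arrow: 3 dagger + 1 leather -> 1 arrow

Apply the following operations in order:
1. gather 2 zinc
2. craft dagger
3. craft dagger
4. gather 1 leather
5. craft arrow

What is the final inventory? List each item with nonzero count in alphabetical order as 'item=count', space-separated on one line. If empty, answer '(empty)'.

Answer: arrow=1 dagger=1

Derivation:
After 1 (gather 2 zinc): zinc=2
After 2 (craft dagger): dagger=2 zinc=1
After 3 (craft dagger): dagger=4
After 4 (gather 1 leather): dagger=4 leather=1
After 5 (craft arrow): arrow=1 dagger=1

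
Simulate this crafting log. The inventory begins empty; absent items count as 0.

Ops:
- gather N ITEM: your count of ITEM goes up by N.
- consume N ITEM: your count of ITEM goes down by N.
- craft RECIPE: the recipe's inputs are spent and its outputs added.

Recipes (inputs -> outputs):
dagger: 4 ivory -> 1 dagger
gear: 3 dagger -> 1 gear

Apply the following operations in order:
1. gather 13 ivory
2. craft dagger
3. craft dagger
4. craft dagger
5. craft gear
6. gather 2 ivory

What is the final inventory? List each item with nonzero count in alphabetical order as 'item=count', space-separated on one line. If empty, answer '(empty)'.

Answer: gear=1 ivory=3

Derivation:
After 1 (gather 13 ivory): ivory=13
After 2 (craft dagger): dagger=1 ivory=9
After 3 (craft dagger): dagger=2 ivory=5
After 4 (craft dagger): dagger=3 ivory=1
After 5 (craft gear): gear=1 ivory=1
After 6 (gather 2 ivory): gear=1 ivory=3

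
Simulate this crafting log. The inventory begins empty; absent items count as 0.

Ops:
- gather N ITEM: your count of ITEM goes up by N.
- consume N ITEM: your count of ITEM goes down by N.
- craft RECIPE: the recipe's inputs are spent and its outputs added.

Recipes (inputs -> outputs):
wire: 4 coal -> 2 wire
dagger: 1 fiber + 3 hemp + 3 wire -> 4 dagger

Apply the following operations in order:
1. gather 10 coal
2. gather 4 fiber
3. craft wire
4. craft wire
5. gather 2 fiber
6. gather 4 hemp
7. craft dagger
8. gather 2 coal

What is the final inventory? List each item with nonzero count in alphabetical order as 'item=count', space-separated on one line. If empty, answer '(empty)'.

Answer: coal=4 dagger=4 fiber=5 hemp=1 wire=1

Derivation:
After 1 (gather 10 coal): coal=10
After 2 (gather 4 fiber): coal=10 fiber=4
After 3 (craft wire): coal=6 fiber=4 wire=2
After 4 (craft wire): coal=2 fiber=4 wire=4
After 5 (gather 2 fiber): coal=2 fiber=6 wire=4
After 6 (gather 4 hemp): coal=2 fiber=6 hemp=4 wire=4
After 7 (craft dagger): coal=2 dagger=4 fiber=5 hemp=1 wire=1
After 8 (gather 2 coal): coal=4 dagger=4 fiber=5 hemp=1 wire=1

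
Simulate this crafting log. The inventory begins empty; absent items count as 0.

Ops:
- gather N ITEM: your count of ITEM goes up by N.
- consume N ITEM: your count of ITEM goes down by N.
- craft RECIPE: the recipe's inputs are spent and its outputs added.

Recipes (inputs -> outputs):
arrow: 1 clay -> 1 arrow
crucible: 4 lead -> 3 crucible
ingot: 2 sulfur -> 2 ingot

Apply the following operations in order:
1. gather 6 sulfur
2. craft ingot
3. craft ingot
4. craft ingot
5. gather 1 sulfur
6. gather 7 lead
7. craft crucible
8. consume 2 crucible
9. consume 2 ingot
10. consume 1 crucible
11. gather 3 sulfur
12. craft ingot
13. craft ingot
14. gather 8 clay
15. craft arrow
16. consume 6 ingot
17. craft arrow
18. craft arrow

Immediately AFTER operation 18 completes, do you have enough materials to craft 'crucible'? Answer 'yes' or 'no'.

Answer: no

Derivation:
After 1 (gather 6 sulfur): sulfur=6
After 2 (craft ingot): ingot=2 sulfur=4
After 3 (craft ingot): ingot=4 sulfur=2
After 4 (craft ingot): ingot=6
After 5 (gather 1 sulfur): ingot=6 sulfur=1
After 6 (gather 7 lead): ingot=6 lead=7 sulfur=1
After 7 (craft crucible): crucible=3 ingot=6 lead=3 sulfur=1
After 8 (consume 2 crucible): crucible=1 ingot=6 lead=3 sulfur=1
After 9 (consume 2 ingot): crucible=1 ingot=4 lead=3 sulfur=1
After 10 (consume 1 crucible): ingot=4 lead=3 sulfur=1
After 11 (gather 3 sulfur): ingot=4 lead=3 sulfur=4
After 12 (craft ingot): ingot=6 lead=3 sulfur=2
After 13 (craft ingot): ingot=8 lead=3
After 14 (gather 8 clay): clay=8 ingot=8 lead=3
After 15 (craft arrow): arrow=1 clay=7 ingot=8 lead=3
After 16 (consume 6 ingot): arrow=1 clay=7 ingot=2 lead=3
After 17 (craft arrow): arrow=2 clay=6 ingot=2 lead=3
After 18 (craft arrow): arrow=3 clay=5 ingot=2 lead=3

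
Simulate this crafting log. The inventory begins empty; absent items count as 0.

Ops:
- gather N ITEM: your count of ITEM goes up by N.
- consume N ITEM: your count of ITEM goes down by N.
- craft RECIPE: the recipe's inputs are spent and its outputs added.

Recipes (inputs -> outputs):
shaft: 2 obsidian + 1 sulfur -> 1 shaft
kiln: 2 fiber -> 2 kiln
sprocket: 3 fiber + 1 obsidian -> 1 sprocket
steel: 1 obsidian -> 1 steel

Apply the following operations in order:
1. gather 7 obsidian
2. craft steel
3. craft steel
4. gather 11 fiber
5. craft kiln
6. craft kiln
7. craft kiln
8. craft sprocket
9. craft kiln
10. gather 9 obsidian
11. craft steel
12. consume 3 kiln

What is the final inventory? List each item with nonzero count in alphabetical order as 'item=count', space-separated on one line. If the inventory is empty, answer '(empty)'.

Answer: kiln=5 obsidian=12 sprocket=1 steel=3

Derivation:
After 1 (gather 7 obsidian): obsidian=7
After 2 (craft steel): obsidian=6 steel=1
After 3 (craft steel): obsidian=5 steel=2
After 4 (gather 11 fiber): fiber=11 obsidian=5 steel=2
After 5 (craft kiln): fiber=9 kiln=2 obsidian=5 steel=2
After 6 (craft kiln): fiber=7 kiln=4 obsidian=5 steel=2
After 7 (craft kiln): fiber=5 kiln=6 obsidian=5 steel=2
After 8 (craft sprocket): fiber=2 kiln=6 obsidian=4 sprocket=1 steel=2
After 9 (craft kiln): kiln=8 obsidian=4 sprocket=1 steel=2
After 10 (gather 9 obsidian): kiln=8 obsidian=13 sprocket=1 steel=2
After 11 (craft steel): kiln=8 obsidian=12 sprocket=1 steel=3
After 12 (consume 3 kiln): kiln=5 obsidian=12 sprocket=1 steel=3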